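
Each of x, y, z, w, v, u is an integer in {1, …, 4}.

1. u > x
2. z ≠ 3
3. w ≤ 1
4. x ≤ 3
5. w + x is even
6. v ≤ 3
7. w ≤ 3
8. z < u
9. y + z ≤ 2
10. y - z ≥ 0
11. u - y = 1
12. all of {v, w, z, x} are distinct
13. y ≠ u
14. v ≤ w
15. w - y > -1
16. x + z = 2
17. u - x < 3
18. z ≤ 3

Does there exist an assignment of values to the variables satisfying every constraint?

Constraints 4, 6, 7, and 18 confine each of v, w, z, x to the 3 values {1, …, 3} (the domain already gives each ≥ 1).
Constraint 12 requires all 4 of them to be distinct, but only 3 values are available — impossible by the pigeonhole principle.

Unsatisfiable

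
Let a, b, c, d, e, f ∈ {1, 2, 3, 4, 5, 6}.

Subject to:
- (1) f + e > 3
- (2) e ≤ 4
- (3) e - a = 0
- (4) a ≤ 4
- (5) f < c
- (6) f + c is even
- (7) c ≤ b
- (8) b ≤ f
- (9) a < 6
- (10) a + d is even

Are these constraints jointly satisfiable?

Constraints 5, 7, and 8 give f < c, c ≤ b, b ≤ f. Chaining: f < c ≤ b ≤ f, which forces f < f — impossible.

Unsatisfiable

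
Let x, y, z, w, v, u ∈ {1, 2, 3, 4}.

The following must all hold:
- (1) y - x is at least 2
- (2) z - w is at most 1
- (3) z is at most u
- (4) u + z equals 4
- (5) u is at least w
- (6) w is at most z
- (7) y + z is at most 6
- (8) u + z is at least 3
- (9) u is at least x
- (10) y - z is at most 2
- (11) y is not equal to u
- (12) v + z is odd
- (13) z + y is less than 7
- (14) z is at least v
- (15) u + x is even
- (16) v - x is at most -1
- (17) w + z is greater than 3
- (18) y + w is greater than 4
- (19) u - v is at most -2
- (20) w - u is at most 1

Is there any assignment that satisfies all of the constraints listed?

Constraints 1, 2, 10, 16, 19, and 20 give x − v ≥ 1, v − u ≥ 2, u − w ≥ -1, w − z ≥ -1, z − y ≥ -2, y − x ≥ 2.
Adding all 6 inequalities: the left sides telescope to 0, and the right sides sum to 1 + 2 + (-1) + (-1) + (-2) + 2 = 1. So 0 ≥ 1, which is false.

Unsatisfiable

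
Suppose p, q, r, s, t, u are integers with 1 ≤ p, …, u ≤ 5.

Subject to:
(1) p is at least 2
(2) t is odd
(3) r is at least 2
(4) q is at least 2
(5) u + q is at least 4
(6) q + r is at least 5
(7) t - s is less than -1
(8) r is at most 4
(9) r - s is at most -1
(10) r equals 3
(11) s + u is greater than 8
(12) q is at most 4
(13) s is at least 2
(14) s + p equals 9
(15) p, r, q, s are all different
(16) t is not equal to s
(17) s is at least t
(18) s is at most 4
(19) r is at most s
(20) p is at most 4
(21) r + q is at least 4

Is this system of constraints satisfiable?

Constraints 1, 3, 4, 8, 12, 13, 18, and 20 confine each of p, r, q, s to the 3 values {2, …, 4}.
Constraint 15 requires all 4 of them to be distinct, but only 3 values are available — impossible by the pigeonhole principle.

Unsatisfiable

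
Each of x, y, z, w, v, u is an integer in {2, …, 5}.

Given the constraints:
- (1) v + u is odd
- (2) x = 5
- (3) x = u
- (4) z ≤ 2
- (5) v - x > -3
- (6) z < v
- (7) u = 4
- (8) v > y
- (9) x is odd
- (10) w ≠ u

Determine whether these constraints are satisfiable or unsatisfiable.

Unsatisfiable

Constraint 2 fixes x = 5 and constraint 7 fixes u = 4, but constraint 3 requires x = u. Since 5 ≠ 4, contradiction.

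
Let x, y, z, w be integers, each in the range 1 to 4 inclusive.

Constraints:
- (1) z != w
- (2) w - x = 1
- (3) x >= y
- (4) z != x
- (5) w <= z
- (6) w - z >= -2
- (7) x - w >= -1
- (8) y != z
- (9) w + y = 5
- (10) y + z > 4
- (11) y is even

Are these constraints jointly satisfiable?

Satisfiable

The assignment x = 2, y = 2, z = 4, w = 3 works:
  constraint 2 holds since w - x = 1.
  constraint 6 holds since w - z = -1.
  constraint 7 holds since x - w = -1.
The rest check out directly.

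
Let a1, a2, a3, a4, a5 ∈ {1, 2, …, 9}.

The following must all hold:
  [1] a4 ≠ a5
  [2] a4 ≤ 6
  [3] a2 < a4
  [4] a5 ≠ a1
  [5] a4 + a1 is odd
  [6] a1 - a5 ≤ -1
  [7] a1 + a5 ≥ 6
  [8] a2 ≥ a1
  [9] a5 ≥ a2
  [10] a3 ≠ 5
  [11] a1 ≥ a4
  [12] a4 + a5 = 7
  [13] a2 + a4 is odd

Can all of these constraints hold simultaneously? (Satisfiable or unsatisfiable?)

Unsatisfiable

Constraints 3, 8, and 11 give a4 ≤ a1, a1 ≤ a2, a2 < a4. Chaining: a4 ≤ a1 ≤ a2 < a4, which forces a4 < a4 — impossible.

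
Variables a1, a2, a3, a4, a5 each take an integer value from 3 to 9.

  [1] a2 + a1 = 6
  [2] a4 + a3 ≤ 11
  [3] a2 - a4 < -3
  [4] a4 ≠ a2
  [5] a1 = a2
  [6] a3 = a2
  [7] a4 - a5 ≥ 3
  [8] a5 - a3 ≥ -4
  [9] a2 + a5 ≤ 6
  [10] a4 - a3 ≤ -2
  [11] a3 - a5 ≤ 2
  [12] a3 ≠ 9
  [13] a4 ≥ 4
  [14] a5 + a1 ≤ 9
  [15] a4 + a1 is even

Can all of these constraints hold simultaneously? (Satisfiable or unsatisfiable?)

Unsatisfiable

Constraints 7, 8, and 10 give a4 − a5 ≥ 3, a5 − a3 ≥ -4, a3 − a4 ≥ 2.
Adding all 3 inequalities: the left sides telescope to 0, and the right sides sum to 3 + (-4) + 2 = 1. So 0 ≥ 1, which is false.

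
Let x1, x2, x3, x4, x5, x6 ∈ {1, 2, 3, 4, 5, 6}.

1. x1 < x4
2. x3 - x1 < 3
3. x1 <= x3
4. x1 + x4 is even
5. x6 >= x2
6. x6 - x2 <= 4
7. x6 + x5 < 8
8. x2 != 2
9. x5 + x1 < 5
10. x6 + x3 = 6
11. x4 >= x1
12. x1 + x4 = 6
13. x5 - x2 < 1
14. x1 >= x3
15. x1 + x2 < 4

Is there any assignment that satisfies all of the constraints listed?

Satisfiable

Take x1 = 1, x2 = 1, x3 = 1, x4 = 5, x5 = 1, x6 = 5. Then constraint 2: x3 - x1 = 0; constraint 6: x6 - x2 = 4, and every other listed constraint is also met.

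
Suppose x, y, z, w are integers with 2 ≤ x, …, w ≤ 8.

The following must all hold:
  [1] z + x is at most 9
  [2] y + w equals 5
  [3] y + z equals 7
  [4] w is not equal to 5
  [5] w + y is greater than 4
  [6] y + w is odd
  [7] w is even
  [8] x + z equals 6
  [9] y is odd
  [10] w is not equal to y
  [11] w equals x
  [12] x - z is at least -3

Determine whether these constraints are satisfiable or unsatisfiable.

The assignment x = 2, y = 3, z = 4, w = 2 works:
  constraint 1 holds since z + x = 6.
  constraint 2 holds since y + w = 5.
The rest check out directly.

Satisfiable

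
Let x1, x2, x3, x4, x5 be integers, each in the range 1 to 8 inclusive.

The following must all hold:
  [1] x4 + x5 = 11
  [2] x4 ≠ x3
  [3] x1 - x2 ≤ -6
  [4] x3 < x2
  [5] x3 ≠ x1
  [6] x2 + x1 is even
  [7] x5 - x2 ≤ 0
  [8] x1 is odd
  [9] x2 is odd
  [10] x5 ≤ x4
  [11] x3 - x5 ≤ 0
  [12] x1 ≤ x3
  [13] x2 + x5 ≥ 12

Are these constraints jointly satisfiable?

Setting (x1, x2, x3, x4, x5) = (1, 7, 5, 6, 5) satisfies everything: constraint 1: x4 + x5 = 11; constraint 3: x1 - x2 = -6, and the others follow.

Satisfiable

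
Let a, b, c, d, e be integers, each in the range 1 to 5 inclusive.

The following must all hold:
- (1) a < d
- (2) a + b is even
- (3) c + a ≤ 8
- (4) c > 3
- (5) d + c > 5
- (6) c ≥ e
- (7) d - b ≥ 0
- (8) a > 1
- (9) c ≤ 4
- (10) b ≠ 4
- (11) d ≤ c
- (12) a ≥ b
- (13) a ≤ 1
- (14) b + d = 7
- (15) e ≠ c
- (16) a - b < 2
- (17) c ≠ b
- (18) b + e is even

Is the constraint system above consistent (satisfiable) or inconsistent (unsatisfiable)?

From constraints 12 and 13: b ≤ a ≤ 1. From constraints 9 and 11: d ≤ c ≤ 4. Hence b + d ≤ 5. But constraint 14 requires b + d = 7, and 7 > 5. Contradiction.

Unsatisfiable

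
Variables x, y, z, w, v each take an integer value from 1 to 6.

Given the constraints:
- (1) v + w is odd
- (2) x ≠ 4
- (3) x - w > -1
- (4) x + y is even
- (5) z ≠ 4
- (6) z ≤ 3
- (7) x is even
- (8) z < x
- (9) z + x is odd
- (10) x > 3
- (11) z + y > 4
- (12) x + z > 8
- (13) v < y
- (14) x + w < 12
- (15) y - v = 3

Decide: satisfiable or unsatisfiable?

Satisfiable

Take x = 6, y = 4, z = 3, w = 4, v = 1. Then constraint 3: x - w = 2; constraint 11: z + y = 7, and every other listed constraint is also met.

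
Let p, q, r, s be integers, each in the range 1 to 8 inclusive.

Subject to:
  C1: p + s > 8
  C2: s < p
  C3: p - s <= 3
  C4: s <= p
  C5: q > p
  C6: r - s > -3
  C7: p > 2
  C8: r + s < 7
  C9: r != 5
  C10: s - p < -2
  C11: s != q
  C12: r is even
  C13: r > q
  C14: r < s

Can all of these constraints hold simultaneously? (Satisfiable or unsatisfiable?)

Unsatisfiable

Constraints 2, 5, 13, and 14 give r < s, s < p, p < q, q < r. Chaining: r < s < p < q < r, which forces r < r — impossible.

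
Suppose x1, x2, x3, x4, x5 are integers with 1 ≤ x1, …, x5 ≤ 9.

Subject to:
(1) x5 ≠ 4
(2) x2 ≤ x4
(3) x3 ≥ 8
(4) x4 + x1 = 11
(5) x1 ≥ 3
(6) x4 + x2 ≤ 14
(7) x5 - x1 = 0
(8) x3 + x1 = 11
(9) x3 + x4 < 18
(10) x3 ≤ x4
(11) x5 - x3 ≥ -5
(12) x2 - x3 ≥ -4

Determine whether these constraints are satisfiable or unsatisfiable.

The assignment x1 = 3, x2 = 4, x3 = 8, x4 = 8, x5 = 3 works:
  constraint 4 holds since x4 + x1 = 11.
  constraint 6 holds since x4 + x2 = 12.
The rest check out directly.

Satisfiable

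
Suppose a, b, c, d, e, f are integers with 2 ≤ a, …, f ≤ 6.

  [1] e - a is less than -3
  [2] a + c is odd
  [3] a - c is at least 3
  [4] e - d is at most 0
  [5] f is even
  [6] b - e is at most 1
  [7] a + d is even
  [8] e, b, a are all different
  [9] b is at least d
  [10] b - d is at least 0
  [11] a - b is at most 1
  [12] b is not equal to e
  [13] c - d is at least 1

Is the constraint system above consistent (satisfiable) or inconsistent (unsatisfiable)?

Unsatisfiable

Constraints 3, 4, 6, 11, and 13 give e − b ≥ -1, b − a ≥ -1, a − c ≥ 3, c − d ≥ 1, d − e ≥ 0.
Adding all 5 inequalities: the left sides telescope to 0, and the right sides sum to (-1) + (-1) + 3 + 1 + 0 = 2. So 0 ≥ 2, which is false.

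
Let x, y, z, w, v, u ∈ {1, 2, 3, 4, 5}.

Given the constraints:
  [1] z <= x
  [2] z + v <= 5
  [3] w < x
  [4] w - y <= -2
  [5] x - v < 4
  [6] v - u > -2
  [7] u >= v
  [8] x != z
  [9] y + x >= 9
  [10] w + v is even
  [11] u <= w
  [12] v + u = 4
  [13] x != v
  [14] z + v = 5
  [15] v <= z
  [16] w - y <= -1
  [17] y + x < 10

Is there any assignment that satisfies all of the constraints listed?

Setting (x, y, z, w, v, u) = (4, 5, 3, 2, 2, 2) satisfies everything: constraint 2: z + v = 5; constraint 4: w - y = -3; constraint 5: x - v = 2, and the others follow.

Satisfiable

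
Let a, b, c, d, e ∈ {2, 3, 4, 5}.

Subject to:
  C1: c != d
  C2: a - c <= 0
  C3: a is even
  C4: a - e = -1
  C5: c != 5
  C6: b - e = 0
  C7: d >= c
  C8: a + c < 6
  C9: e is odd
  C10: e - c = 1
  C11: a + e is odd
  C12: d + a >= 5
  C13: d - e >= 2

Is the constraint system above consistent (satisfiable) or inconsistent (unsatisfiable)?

Satisfiable

One satisfying assignment is a = 2, b = 3, c = 2, d = 5, e = 3.
For the less obvious constraints — constraint 2: a - c = 0; constraint 4: a - e = -1 — and the others hold by inspection.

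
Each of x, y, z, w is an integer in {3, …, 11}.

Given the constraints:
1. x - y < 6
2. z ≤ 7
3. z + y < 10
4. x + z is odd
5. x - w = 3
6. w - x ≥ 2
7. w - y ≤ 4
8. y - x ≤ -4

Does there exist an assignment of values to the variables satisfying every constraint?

Constraints 6, 7, and 8 give y − w ≥ -4, w − x ≥ 2, x − y ≥ 4.
Adding all 3 inequalities: the left sides telescope to 0, and the right sides sum to (-4) + 2 + 4 = 2. So 0 ≥ 2, which is false.

Unsatisfiable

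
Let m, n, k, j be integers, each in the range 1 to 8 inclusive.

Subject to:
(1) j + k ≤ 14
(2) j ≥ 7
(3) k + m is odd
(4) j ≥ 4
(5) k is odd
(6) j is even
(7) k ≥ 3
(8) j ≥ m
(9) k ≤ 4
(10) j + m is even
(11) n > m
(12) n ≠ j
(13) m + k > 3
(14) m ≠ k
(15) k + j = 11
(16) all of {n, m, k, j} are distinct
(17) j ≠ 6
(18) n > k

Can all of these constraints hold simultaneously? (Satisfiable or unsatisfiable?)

Satisfiable

Try m = 2, n = 5, k = 3, j = 8.
Check constraint 1: j + k = 11; constraint 13: m + k = 5. The remaining constraints are straightforward to verify.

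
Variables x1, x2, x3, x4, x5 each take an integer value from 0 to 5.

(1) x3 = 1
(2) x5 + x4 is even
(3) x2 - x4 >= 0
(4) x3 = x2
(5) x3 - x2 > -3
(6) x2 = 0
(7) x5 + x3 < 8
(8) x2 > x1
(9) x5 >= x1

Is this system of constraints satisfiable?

Unsatisfiable

Constraint 1 fixes x3 = 1 and constraint 6 fixes x2 = 0, but constraint 4 requires x3 = x2. Since 1 ≠ 0, contradiction.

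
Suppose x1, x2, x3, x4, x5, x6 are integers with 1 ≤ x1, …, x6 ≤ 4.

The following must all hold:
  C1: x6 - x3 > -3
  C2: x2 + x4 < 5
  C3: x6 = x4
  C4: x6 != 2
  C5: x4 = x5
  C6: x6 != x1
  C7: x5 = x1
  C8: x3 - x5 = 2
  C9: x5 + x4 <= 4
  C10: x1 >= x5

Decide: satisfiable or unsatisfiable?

Unsatisfiable

From constraints 3, 5, and 7, x6 = x4 = x5 = x1, so x6 = x1. But constraint 6 says x6 ≠ x1. Contradiction.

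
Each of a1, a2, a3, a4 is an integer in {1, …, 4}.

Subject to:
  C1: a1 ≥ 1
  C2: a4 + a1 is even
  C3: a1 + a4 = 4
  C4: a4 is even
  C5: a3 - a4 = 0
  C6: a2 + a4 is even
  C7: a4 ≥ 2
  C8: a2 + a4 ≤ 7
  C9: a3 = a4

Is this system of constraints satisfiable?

Satisfiable

Take a1 = 2, a2 = 2, a3 = 2, a4 = 2. Then constraint 3: a1 + a4 = 4; constraint 5: a3 - a4 = 0; constraint 8: a2 + a4 = 4, and every other listed constraint is also met.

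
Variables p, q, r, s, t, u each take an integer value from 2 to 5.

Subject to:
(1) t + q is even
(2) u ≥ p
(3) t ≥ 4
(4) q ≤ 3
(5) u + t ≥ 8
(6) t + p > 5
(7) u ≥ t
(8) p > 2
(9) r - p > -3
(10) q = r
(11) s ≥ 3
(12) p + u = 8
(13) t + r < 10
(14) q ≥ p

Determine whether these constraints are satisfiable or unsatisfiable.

Satisfiable

The assignment p = 3, q = 3, r = 3, s = 3, t = 5, u = 5 works:
  constraint 5 holds since u + t = 10.
  constraint 6 holds since t + p = 8.
The rest check out directly.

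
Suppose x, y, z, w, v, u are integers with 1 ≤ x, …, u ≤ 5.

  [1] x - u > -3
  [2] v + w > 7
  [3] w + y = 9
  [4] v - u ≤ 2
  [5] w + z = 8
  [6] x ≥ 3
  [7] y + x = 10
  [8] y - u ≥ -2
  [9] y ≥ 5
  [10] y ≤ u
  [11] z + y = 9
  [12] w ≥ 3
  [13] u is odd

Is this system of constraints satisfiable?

Take x = 5, y = 5, z = 4, w = 4, v = 5, u = 5. Then constraint 1: x - u = 0; constraint 2: v + w = 9, and every other listed constraint is also met.

Satisfiable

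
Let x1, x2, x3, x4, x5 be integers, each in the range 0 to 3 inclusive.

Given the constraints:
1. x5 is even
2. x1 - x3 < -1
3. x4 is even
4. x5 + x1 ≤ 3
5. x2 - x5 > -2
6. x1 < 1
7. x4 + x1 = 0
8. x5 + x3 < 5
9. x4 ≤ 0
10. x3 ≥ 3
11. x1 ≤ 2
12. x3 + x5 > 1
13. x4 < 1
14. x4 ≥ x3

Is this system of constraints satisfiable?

From constraints 10 and 14: x4 ≥ x3 and x3 ≥ 3, so x4 ≥ 3. From constraint 9: x4 ≤ 0. But 0 < 3, so no value of x4 works.

Unsatisfiable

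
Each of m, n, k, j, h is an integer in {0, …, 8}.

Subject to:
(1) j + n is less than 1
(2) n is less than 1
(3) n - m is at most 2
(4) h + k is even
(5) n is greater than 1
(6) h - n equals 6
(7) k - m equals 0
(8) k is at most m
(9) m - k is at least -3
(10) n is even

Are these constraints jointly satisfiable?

From constraint 5: n ≥ 2. From constraint 2: n ≤ 0. But 0 < 2, so no value of n works.

Unsatisfiable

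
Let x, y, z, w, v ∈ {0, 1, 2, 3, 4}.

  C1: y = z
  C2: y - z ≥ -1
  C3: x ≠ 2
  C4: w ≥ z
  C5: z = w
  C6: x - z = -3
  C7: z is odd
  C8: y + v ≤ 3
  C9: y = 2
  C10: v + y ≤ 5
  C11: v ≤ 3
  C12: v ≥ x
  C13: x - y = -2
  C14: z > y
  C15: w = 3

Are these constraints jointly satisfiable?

Constraint 9 fixes y = 2 and constraint 15 fixes w = 3. Constraints 1 and 5 give y = z = w, so y = w. But 2 ≠ 3 — contradiction.

Unsatisfiable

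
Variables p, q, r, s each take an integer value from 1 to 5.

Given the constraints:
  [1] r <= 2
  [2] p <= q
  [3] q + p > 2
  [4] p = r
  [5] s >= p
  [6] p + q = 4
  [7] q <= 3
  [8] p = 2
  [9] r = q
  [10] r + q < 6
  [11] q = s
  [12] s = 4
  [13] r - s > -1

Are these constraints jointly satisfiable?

Unsatisfiable

Constraint 8 fixes p = 2 and constraint 12 fixes s = 4. Constraints 4, 9, and 11 give p = r = q = s, so p = s. But 2 ≠ 4 — contradiction.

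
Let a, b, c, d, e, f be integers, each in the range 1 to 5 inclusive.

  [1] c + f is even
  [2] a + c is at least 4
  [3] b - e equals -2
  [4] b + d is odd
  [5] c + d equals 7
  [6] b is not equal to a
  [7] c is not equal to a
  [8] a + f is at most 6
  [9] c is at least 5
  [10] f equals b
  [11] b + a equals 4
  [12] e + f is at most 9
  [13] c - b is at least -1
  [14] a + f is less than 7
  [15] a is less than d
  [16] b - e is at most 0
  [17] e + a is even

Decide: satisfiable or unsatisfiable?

Take a = 1, b = 3, c = 5, d = 2, e = 5, f = 3. Then constraint 2: a + c = 6; constraint 3: b - e = -2; constraint 5: c + d = 7, and every other listed constraint is also met.

Satisfiable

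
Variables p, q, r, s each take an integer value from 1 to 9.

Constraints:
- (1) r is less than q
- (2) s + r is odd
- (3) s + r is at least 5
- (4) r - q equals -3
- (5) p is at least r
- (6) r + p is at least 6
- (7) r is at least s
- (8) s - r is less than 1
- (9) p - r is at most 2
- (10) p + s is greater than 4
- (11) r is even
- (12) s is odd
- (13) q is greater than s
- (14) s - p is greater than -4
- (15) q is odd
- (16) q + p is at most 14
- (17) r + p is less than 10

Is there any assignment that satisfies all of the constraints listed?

Satisfiable

The assignment p = 4, q = 7, r = 4, s = 3 works:
  constraint 3 holds since s + r = 7.
  constraint 4 holds since r - q = -3.
  constraint 6 holds since r + p = 8.
The rest check out directly.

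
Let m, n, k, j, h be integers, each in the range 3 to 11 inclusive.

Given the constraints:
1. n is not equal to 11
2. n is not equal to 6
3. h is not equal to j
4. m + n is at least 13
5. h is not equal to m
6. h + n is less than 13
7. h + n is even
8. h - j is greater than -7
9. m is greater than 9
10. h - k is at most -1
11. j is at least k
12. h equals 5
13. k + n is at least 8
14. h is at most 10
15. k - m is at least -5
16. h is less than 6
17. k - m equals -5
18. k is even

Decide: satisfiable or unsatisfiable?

Satisfiable

One satisfying assignment is m = 11, n = 5, k = 6, j = 9, h = 5.
For the less obvious constraints — constraint 4: m + n = 16; constraint 6: h + n = 10 — and the others hold by inspection.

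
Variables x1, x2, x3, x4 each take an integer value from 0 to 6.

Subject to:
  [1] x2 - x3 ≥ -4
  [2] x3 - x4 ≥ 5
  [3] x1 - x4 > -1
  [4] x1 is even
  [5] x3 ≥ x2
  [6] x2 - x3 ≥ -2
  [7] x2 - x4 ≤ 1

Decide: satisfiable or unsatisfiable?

Unsatisfiable

Constraints 2, 6, and 7 give x2 − x3 ≥ -2, x3 − x4 ≥ 5, x4 − x2 ≥ -1.
Adding all 3 inequalities: the left sides telescope to 0, and the right sides sum to (-2) + 5 + (-1) = 2. So 0 ≥ 2, which is false.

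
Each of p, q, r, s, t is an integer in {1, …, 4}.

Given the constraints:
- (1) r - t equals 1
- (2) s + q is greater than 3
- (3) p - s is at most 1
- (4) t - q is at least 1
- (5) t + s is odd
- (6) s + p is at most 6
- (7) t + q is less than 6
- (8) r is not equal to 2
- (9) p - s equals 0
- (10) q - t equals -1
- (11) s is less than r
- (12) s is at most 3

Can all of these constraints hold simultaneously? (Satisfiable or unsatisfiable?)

Satisfiable

Setting (p, q, r, s, t) = (2, 2, 4, 2, 3) satisfies everything: constraint 1: r - t = 1; constraint 2: s + q = 4, and the others follow.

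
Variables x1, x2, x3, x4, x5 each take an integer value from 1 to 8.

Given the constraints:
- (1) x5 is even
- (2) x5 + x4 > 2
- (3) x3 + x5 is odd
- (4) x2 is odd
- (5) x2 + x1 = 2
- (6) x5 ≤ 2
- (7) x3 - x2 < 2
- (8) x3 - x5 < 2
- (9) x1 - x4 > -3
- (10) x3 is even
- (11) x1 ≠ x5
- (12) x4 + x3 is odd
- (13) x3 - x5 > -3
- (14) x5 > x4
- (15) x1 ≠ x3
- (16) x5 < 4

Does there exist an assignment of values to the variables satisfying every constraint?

Constraint 10 makes x3 even and constraint 1 makes x5 even, so x3 + x5 must be even. Constraint 3 says x3 + x5 is odd — contradiction.

Unsatisfiable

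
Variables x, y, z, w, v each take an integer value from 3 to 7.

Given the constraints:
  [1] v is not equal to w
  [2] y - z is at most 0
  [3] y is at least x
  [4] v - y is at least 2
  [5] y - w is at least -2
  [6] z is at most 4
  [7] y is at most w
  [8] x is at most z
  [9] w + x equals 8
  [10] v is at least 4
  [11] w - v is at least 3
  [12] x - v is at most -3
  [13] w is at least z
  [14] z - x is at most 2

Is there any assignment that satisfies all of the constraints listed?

Unsatisfiable

Constraints 2, 5, 11, 12, and 14 give y − w ≥ -2, w − v ≥ 3, v − x ≥ 3, x − z ≥ -2, z − y ≥ 0.
Adding all 5 inequalities: the left sides telescope to 0, and the right sides sum to (-2) + 3 + 3 + (-2) + 0 = 2. So 0 ≥ 2, which is false.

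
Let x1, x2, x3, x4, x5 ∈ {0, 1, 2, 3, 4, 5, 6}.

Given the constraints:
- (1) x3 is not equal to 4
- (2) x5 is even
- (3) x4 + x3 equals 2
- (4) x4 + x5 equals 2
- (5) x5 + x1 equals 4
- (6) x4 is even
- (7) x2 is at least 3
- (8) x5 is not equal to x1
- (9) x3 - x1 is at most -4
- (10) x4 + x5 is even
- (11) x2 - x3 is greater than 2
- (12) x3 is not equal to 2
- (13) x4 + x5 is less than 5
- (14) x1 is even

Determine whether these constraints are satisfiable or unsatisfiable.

One satisfying assignment is x1 = 4, x2 = 3, x3 = 0, x4 = 2, x5 = 0.
For the less obvious constraints — constraint 3: x4 + x3 = 2; constraint 4: x4 + x5 = 2; constraint 5: x5 + x1 = 4 — and the others hold by inspection.

Satisfiable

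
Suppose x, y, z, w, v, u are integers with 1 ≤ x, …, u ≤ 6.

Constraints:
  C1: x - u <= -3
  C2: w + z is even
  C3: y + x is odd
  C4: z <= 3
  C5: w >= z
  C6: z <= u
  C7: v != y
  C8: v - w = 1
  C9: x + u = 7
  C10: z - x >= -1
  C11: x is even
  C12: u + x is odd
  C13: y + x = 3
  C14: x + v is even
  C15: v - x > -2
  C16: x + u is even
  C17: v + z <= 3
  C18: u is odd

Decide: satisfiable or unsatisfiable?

Unsatisfiable

Constraint 11 makes x even and constraint 18 makes u odd, so x + u must be odd. Constraint 16 says x + u is even — contradiction.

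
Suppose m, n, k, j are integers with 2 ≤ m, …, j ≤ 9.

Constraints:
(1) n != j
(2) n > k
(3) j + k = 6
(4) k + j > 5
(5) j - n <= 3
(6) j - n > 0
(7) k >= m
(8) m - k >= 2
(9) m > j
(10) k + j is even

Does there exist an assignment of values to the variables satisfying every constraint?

Unsatisfiable

Constraints 2, 6, 7, and 9 give m ≤ k, k < n, n < j, j < m. Chaining: m ≤ k < n < j < m, which forces m < m — impossible.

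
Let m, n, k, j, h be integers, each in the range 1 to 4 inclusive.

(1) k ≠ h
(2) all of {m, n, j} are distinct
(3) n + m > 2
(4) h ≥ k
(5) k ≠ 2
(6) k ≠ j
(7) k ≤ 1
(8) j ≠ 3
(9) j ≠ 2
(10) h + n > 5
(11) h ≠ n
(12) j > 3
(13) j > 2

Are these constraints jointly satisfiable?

Take m = 1, n = 3, k = 1, j = 4, h = 4. Then constraint 2: values 1, 3, 4 are distinct; constraint 3: n + m = 4; constraint 10: h + n = 7, and every other listed constraint is also met.

Satisfiable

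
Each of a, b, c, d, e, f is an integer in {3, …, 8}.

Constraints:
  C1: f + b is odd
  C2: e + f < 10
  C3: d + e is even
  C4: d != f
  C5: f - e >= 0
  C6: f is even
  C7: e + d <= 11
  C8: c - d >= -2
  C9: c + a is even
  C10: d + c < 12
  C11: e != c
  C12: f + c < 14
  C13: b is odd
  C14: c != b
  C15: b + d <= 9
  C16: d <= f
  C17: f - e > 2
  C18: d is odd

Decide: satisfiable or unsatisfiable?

One satisfying assignment is a = 3, b = 3, c = 5, d = 5, e = 3, f = 6.
For the less obvious constraints — constraint 2: e + f = 9; constraint 5: f - e = 3 — and the others hold by inspection.

Satisfiable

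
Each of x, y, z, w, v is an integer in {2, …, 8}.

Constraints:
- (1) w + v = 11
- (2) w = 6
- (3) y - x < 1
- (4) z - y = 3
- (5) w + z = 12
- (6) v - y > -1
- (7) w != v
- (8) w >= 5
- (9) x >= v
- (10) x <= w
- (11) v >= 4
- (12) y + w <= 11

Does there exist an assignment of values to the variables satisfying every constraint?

Satisfiable

Take x = 5, y = 3, z = 6, w = 6, v = 5. Then constraint 1: w + v = 11; constraint 3: y - x = -2; constraint 4: z - y = 3, and every other listed constraint is also met.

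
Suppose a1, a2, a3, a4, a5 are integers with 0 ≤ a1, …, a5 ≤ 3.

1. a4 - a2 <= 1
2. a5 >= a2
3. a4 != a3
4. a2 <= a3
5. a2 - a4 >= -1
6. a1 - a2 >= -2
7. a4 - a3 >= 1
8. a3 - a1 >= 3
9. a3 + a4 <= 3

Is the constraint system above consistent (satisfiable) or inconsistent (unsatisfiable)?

Unsatisfiable

Constraints 5, 6, 7, and 8 give a1 − a2 ≥ -2, a2 − a4 ≥ -1, a4 − a3 ≥ 1, a3 − a1 ≥ 3.
Adding all 4 inequalities: the left sides telescope to 0, and the right sides sum to (-2) + (-1) + 1 + 3 = 1. So 0 ≥ 1, which is false.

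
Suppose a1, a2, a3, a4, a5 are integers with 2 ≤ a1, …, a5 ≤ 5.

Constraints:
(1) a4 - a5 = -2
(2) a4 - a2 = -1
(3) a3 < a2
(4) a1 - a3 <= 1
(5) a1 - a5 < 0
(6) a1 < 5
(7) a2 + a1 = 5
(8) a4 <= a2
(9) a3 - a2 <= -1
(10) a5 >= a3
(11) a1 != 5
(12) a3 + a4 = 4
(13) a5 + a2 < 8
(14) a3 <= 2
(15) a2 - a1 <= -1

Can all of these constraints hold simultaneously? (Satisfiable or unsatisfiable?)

Constraints 4, 9, and 15 give a3 − a1 ≥ -1, a1 − a2 ≥ 1, a2 − a3 ≥ 1.
Adding all 3 inequalities: the left sides telescope to 0, and the right sides sum to (-1) + 1 + 1 = 1. So 0 ≥ 1, which is false.

Unsatisfiable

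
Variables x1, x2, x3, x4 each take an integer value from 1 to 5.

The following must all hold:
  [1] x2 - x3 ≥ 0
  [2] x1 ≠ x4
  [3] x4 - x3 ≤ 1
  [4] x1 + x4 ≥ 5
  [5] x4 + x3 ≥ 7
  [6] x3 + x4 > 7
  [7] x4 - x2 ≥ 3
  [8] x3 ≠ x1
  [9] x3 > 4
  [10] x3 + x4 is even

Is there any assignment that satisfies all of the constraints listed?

Unsatisfiable

Constraints 1, 3, and 7 give x4 − x2 ≥ 3, x2 − x3 ≥ 0, x3 − x4 ≥ -1.
Adding all 3 inequalities: the left sides telescope to 0, and the right sides sum to 3 + 0 + (-1) = 2. So 0 ≥ 2, which is false.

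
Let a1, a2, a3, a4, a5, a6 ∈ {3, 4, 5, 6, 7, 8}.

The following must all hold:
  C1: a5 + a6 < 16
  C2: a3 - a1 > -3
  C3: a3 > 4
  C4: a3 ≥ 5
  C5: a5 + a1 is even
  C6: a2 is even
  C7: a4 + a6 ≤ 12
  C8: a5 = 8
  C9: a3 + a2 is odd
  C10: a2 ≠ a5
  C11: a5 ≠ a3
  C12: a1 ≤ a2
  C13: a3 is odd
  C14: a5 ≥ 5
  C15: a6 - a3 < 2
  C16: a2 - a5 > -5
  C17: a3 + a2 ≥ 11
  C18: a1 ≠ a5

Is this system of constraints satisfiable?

Take a1 = 6, a2 = 6, a3 = 5, a4 = 6, a5 = 8, a6 = 6. Then constraint 1: a5 + a6 = 14; constraint 2: a3 - a1 = -1; constraint 7: a4 + a6 = 12, and every other listed constraint is also met.

Satisfiable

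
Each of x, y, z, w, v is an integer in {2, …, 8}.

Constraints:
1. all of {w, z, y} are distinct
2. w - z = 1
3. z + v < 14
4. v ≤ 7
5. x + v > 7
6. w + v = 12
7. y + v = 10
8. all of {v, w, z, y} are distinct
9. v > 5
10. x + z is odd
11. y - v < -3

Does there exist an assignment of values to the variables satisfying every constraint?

The assignment x = 3, y = 3, z = 4, w = 5, v = 7 works:
  constraint 2 holds since w - z = 1.
  constraint 3 holds since z + v = 11.
The rest check out directly.

Satisfiable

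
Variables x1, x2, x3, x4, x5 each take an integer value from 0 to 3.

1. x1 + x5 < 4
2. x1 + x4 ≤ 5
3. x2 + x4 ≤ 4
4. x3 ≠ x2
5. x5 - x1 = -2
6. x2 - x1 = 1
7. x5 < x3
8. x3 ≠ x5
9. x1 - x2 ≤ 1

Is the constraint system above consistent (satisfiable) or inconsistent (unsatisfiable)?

Satisfiable

Take x1 = 2, x2 = 3, x3 = 2, x4 = 0, x5 = 0. Then constraint 1: x1 + x5 = 2; constraint 2: x1 + x4 = 2; constraint 3: x2 + x4 = 3, and every other listed constraint is also met.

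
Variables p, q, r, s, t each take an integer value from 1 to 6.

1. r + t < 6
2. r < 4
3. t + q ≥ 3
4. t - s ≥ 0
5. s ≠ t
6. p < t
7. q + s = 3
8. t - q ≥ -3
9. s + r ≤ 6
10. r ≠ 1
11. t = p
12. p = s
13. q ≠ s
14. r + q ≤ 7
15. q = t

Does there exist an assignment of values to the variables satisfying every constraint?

Unsatisfiable

From constraints 11, 12, and 15, q = t = p = s, so q = s. But constraint 13 says q ≠ s. Contradiction.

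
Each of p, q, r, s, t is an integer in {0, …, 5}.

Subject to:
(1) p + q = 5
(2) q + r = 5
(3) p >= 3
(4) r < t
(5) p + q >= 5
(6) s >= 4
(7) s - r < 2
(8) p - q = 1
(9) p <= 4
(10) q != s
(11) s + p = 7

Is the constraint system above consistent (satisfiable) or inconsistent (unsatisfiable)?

The assignment p = 3, q = 2, r = 3, s = 4, t = 5 works:
  constraint 1 holds since p + q = 5.
  constraint 2 holds since q + r = 5.
The rest check out directly.

Satisfiable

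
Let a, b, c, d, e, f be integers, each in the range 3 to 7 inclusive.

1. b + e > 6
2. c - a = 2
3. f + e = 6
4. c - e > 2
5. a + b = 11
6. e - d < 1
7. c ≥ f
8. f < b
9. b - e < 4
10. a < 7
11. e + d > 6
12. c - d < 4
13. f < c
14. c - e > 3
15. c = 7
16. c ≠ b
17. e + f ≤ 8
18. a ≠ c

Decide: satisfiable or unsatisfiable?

Take a = 5, b = 6, c = 7, d = 4, e = 3, f = 3. Then constraint 1: b + e = 9; constraint 2: c - a = 2, and every other listed constraint is also met.

Satisfiable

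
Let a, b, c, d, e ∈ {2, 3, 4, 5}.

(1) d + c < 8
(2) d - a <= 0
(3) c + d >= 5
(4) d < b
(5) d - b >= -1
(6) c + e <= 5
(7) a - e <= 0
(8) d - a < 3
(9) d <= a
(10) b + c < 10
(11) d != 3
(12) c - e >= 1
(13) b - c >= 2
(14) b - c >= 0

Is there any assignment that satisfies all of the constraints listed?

Unsatisfiable

Constraints 2, 5, 7, 12, and 13 give b − c ≥ 2, c − e ≥ 1, e − a ≥ 0, a − d ≥ 0, d − b ≥ -1.
Adding all 5 inequalities: the left sides telescope to 0, and the right sides sum to 2 + 1 + 0 + 0 + (-1) = 2. So 0 ≥ 2, which is false.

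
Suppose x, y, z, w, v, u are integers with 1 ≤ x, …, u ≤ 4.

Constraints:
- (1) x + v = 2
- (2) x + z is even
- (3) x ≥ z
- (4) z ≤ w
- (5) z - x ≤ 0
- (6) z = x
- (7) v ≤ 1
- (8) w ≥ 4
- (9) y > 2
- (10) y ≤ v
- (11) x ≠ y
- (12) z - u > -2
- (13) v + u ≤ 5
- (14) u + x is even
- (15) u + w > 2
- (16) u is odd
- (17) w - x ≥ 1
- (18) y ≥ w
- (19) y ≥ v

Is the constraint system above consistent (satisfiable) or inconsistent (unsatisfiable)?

Unsatisfiable

From constraints 8 and 18: y ≥ w and w ≥ 4, so y ≥ 4. From constraints 7 and 10: y ≤ v and v ≤ 1, so y ≤ 1. But 1 < 4, so no value of y works.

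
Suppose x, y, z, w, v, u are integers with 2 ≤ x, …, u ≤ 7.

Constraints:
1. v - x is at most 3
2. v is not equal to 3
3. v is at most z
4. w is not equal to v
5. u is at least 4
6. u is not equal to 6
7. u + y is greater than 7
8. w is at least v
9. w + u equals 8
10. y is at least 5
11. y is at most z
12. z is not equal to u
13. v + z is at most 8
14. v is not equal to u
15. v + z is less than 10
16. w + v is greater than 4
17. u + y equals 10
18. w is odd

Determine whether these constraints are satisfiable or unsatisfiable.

Satisfiable

The assignment x = 2, y = 5, z = 6, w = 3, v = 2, u = 5 works:
  constraint 1 holds since v - x = 0.
  constraint 7 holds since u + y = 10.
  constraint 9 holds since w + u = 8.
The rest check out directly.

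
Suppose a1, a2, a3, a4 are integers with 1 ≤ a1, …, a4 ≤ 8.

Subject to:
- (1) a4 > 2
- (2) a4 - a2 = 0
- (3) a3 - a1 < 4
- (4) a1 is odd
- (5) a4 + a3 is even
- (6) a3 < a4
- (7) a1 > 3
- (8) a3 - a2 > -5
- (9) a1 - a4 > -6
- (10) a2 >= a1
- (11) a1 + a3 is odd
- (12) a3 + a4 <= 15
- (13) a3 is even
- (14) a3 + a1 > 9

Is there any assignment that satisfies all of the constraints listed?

Satisfiable

The assignment a1 = 5, a2 = 8, a3 = 6, a4 = 8 works:
  constraint 2 holds since a4 - a2 = 0.
  constraint 3 holds since a3 - a1 = 1.
  constraint 8 holds since a3 - a2 = -2.
The rest check out directly.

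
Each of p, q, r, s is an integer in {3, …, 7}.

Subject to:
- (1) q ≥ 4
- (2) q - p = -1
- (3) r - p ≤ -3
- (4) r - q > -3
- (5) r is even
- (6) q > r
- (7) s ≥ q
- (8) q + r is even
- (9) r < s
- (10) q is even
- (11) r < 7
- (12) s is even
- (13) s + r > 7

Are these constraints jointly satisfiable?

Satisfiable

Setting (p, q, r, s) = (7, 6, 4, 6) satisfies everything: constraint 2: q - p = -1; constraint 3: r - p = -3; constraint 4: r - q = -2, and the others follow.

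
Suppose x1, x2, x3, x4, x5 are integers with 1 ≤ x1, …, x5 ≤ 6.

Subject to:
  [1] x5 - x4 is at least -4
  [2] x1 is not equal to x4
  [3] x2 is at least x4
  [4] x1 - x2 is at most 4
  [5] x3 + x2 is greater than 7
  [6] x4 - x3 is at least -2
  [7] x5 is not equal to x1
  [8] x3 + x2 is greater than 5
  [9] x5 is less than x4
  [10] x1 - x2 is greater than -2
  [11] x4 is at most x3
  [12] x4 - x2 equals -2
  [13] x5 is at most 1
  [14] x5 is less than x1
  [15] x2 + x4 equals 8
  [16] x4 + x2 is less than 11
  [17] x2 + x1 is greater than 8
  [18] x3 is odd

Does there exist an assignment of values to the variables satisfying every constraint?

The assignment x1 = 6, x2 = 5, x3 = 3, x4 = 3, x5 = 1 works:
  constraint 1 holds since x5 - x4 = -2.
  constraint 4 holds since x1 - x2 = 1.
The rest check out directly.

Satisfiable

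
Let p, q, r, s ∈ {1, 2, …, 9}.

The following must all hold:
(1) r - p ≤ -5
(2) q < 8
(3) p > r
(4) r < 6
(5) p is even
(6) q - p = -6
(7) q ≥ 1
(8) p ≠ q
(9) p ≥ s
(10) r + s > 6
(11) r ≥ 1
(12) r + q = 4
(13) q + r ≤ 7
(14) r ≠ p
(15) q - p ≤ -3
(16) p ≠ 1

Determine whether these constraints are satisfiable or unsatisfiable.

The assignment p = 8, q = 2, r = 2, s = 5 works:
  constraint 1 holds since r - p = -6.
  constraint 6 holds since q - p = -6.
  constraint 10 holds since r + s = 7.
The rest check out directly.

Satisfiable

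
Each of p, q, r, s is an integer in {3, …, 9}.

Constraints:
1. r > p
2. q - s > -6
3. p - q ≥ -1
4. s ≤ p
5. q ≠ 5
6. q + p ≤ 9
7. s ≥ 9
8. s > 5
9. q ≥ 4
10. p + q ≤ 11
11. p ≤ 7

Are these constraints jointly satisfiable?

From constraints 4 and 7: p ≥ s ≥ 9. From constraint 9: q ≥ 4. Hence p + q ≥ 13. But constraint 10 requires p + q ≤ 11, and 11 < 13. Contradiction.

Unsatisfiable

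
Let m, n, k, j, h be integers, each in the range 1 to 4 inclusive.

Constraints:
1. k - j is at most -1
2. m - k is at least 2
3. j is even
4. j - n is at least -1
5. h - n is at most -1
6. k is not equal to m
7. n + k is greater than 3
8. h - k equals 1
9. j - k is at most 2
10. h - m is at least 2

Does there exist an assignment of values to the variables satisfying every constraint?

Constraints 2, 4, 5, 9, and 10 give k − j ≥ -2, j − n ≥ -1, n − h ≥ 1, h − m ≥ 2, m − k ≥ 2.
Adding all 5 inequalities: the left sides telescope to 0, and the right sides sum to (-2) + (-1) + 1 + 2 + 2 = 2. So 0 ≥ 2, which is false.

Unsatisfiable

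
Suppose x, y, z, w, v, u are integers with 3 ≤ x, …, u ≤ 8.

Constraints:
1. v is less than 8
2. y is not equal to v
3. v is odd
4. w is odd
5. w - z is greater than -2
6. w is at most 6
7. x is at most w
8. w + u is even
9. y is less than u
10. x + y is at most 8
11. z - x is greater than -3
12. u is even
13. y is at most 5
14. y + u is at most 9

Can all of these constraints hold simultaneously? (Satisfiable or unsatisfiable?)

Unsatisfiable

Constraint 4 makes w odd and constraint 12 makes u even, so w + u must be odd. Constraint 8 says w + u is even — contradiction.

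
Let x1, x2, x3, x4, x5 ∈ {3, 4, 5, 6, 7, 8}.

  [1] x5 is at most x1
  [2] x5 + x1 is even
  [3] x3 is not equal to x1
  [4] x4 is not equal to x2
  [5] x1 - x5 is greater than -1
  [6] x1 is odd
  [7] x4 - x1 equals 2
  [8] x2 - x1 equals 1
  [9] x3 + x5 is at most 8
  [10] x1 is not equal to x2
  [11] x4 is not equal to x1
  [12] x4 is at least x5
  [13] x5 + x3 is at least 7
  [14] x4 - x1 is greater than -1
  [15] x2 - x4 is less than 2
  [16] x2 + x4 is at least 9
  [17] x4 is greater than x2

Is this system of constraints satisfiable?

Setting (x1, x2, x3, x4, x5) = (3, 4, 4, 5, 3) satisfies everything: constraint 5: x1 - x5 = 0; constraint 7: x4 - x1 = 2, and the others follow.

Satisfiable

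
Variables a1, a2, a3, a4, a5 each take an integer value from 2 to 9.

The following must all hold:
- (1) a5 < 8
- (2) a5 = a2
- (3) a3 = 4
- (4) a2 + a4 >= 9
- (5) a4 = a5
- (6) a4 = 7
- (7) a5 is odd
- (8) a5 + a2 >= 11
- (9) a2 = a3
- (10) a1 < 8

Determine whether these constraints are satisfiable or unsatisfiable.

Unsatisfiable

Constraint 6 fixes a4 = 7 and constraint 3 fixes a3 = 4. Constraints 2, 5, and 9 give a4 = a5 = a2 = a3, so a4 = a3. But 7 ≠ 4 — contradiction.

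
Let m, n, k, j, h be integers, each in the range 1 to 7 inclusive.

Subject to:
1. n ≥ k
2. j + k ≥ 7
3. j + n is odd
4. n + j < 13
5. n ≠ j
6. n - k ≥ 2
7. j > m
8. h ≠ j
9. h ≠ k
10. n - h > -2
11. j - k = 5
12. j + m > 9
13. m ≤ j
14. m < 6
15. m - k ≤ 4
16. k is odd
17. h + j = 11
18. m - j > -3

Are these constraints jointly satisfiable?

Satisfiable

Try m = 5, n = 5, k = 1, j = 6, h = 5.
Check constraint 2: j + k = 7; constraint 4: n + j = 11; constraint 6: n - k = 4. The remaining constraints are straightforward to verify.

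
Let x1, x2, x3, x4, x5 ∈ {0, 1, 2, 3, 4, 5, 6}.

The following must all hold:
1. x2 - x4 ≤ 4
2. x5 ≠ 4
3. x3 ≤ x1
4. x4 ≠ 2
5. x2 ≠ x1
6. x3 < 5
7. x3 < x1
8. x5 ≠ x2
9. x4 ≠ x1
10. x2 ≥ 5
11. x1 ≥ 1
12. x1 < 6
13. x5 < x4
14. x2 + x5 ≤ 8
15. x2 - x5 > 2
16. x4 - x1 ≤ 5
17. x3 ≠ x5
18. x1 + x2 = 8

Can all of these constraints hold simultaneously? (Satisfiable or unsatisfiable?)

Satisfiable

Setting (x1, x2, x3, x4, x5) = (2, 6, 0, 4, 1) satisfies everything: constraint 1: x2 - x4 = 2; constraint 14: x2 + x5 = 7, and the others follow.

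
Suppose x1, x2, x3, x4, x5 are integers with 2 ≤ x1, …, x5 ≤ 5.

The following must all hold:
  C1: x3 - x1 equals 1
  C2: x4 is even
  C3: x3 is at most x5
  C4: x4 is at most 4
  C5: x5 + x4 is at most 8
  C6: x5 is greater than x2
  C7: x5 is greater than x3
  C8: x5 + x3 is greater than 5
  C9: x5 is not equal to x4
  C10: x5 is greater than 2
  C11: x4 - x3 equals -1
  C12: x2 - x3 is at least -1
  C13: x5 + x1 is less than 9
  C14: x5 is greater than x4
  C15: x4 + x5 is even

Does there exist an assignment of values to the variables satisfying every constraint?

Satisfiable

Take x1 = 2, x2 = 3, x3 = 3, x4 = 2, x5 = 4. Then constraint 1: x3 - x1 = 1; constraint 5: x5 + x4 = 6; constraint 8: x5 + x3 = 7, and every other listed constraint is also met.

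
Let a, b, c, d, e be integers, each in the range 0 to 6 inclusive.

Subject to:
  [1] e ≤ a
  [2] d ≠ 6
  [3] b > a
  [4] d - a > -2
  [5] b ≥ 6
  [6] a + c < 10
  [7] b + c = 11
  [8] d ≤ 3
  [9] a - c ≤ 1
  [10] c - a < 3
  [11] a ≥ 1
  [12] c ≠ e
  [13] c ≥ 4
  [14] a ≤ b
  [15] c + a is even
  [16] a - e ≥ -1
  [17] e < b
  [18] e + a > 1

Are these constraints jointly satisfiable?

Satisfiable

Setting (a, b, c, d, e) = (3, 6, 5, 2, 1) satisfies everything: constraint 4: d - a = -1; constraint 6: a + c = 8, and the others follow.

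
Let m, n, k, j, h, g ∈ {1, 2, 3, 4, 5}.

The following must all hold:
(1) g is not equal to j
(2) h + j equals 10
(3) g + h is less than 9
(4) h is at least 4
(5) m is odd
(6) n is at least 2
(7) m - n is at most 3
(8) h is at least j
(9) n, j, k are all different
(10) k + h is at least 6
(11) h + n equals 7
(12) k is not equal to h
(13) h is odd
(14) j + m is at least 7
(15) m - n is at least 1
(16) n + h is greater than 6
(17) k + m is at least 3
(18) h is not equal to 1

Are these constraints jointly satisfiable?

Satisfiable

Try m = 3, n = 2, k = 3, j = 5, h = 5, g = 3.
Check constraint 2: h + j = 10; constraint 3: g + h = 8. The remaining constraints are straightforward to verify.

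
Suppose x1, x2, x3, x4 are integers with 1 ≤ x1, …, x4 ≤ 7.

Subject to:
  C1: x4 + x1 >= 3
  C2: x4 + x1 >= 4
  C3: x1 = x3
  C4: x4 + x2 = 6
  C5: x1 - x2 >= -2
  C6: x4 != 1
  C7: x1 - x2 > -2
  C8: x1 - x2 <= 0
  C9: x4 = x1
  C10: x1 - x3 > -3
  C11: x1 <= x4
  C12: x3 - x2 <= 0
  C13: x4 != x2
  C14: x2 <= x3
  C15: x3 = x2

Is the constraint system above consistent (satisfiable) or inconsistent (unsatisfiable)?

From constraints 3, 9, and 15, x4 = x1 = x3 = x2, so x4 = x2. But constraint 13 says x4 ≠ x2. Contradiction.

Unsatisfiable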